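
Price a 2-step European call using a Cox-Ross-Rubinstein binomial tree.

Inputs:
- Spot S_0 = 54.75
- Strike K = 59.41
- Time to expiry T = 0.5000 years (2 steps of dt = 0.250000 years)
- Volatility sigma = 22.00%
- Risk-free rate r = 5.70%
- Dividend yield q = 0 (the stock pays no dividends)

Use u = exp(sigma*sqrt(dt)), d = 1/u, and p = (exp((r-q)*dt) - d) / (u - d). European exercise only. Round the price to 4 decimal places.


dt = T/N = 0.250000
u = exp(sigma*sqrt(dt)) = 1.116278; d = 1/u = 0.895834
p = (exp((r-q)*dt) - d) / (u - d) = 0.537633
Discount per step: exp(-r*dt) = 0.985851
Stock lattice S(k, i) with i counting down-moves:
  k=0: S(0,0) = 54.7500
  k=1: S(1,0) = 61.1162; S(1,1) = 49.0469
  k=2: S(2,0) = 68.2227; S(2,1) = 54.7500; S(2,2) = 43.9379
Terminal payoffs V(N, i) = max(S_T - K, 0):
  V(2,0) = 8.812701; V(2,1) = 0.000000; V(2,2) = 0.000000
Backward induction: V(k, i) = exp(-r*dt) * [p * V(k+1, i) + (1-p) * V(k+1, i+1)].
  V(1,0) = exp(-r*dt) * [p*8.812701 + (1-p)*0.000000] = 4.670959
  V(1,1) = exp(-r*dt) * [p*0.000000 + (1-p)*0.000000] = 0.000000
  V(0,0) = exp(-r*dt) * [p*4.670959 + (1-p)*0.000000] = 2.475729

Answer: Price = V(0,0) = 2.4757


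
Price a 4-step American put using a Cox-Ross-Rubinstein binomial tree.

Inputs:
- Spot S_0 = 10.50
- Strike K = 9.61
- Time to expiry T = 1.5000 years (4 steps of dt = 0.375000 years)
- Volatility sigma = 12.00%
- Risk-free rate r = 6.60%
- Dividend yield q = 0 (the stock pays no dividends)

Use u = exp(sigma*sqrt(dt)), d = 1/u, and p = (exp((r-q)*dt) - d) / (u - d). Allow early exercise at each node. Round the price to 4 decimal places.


Answer: Price = V(0,0) = 0.0900

Derivation:
dt = T/N = 0.375000
u = exp(sigma*sqrt(dt)) = 1.076252; d = 1/u = 0.929150
p = (exp((r-q)*dt) - d) / (u - d) = 0.651987
Discount per step: exp(-r*dt) = 0.975554
Stock lattice S(k, i) with i counting down-moves:
  k=0: S(0,0) = 10.5000
  k=1: S(1,0) = 11.3006; S(1,1) = 9.7561
  k=2: S(2,0) = 12.1623; S(2,1) = 10.5000; S(2,2) = 9.0649
  k=3: S(3,0) = 13.0897; S(3,1) = 11.3006; S(3,2) = 9.7561; S(3,3) = 8.4226
  k=4: S(4,0) = 14.0879; S(4,1) = 12.1623; S(4,2) = 10.5000; S(4,3) = 9.0649; S(4,4) = 7.8259
Terminal payoffs V(N, i) = max(K - S_T, 0):
  V(4,0) = 0.000000; V(4,1) = 0.000000; V(4,2) = 0.000000; V(4,3) = 0.545136; V(4,4) = 1.784118
Backward induction: V(k, i) = exp(-r*dt) * [p * V(k+1, i) + (1-p) * V(k+1, i+1)]; then take max(V_cont, immediate exercise) for American.
  V(3,0) = exp(-r*dt) * [p*0.000000 + (1-p)*0.000000] = 0.000000; exercise = 0.000000; V(3,0) = max -> 0.000000
  V(3,1) = exp(-r*dt) * [p*0.000000 + (1-p)*0.000000] = 0.000000; exercise = 0.000000; V(3,1) = max -> 0.000000
  V(3,2) = exp(-r*dt) * [p*0.000000 + (1-p)*0.545136] = 0.185076; exercise = 0.000000; V(3,2) = max -> 0.185076
  V(3,3) = exp(-r*dt) * [p*0.545136 + (1-p)*1.784118] = 0.952450; exercise = 1.187378; V(3,3) = max -> 1.187378
  V(2,0) = exp(-r*dt) * [p*0.000000 + (1-p)*0.000000] = 0.000000; exercise = 0.000000; V(2,0) = max -> 0.000000
  V(2,1) = exp(-r*dt) * [p*0.000000 + (1-p)*0.185076] = 0.062834; exercise = 0.000000; V(2,1) = max -> 0.062834
  V(2,2) = exp(-r*dt) * [p*0.185076 + (1-p)*1.187378] = 0.520838; exercise = 0.545136; V(2,2) = max -> 0.545136
  V(1,0) = exp(-r*dt) * [p*0.000000 + (1-p)*0.062834] = 0.021333; exercise = 0.000000; V(1,0) = max -> 0.021333
  V(1,1) = exp(-r*dt) * [p*0.062834 + (1-p)*0.545136] = 0.225042; exercise = 0.000000; V(1,1) = max -> 0.225042
  V(0,0) = exp(-r*dt) * [p*0.021333 + (1-p)*0.225042] = 0.089971; exercise = 0.000000; V(0,0) = max -> 0.089971


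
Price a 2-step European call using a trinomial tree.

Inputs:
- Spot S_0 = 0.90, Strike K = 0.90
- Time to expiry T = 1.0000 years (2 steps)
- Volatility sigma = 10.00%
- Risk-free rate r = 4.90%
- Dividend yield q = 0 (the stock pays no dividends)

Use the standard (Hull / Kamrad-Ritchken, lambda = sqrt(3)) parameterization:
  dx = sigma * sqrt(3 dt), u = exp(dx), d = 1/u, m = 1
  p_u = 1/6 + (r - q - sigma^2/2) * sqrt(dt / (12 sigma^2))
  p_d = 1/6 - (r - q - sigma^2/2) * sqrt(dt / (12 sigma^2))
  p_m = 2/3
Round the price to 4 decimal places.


Answer: Price = V(0,0) = 0.0538

Derivation:
dt = T/N = 0.500000; dx = sigma*sqrt(3*dt) = 0.122474
u = exp(dx) = 1.130290; d = 1/u = 0.884728
p_u = 0.256481, p_m = 0.666667, p_d = 0.076852
Discount per step: exp(-r*dt) = 0.975798
Stock lattice S(k, j) with j the centered position index:
  k=0: S(0,+0) = 0.9000
  k=1: S(1,-1) = 0.7963; S(1,+0) = 0.9000; S(1,+1) = 1.0173
  k=2: S(2,-2) = 0.7045; S(2,-1) = 0.7963; S(2,+0) = 0.9000; S(2,+1) = 1.0173; S(2,+2) = 1.1498
Terminal payoffs V(N, j) = max(S_T - K, 0):
  V(2,-2) = 0.000000; V(2,-1) = 0.000000; V(2,+0) = 0.000000; V(2,+1) = 0.117261; V(2,+2) = 0.249801
Backward induction: V(k, j) = exp(-r*dt) * [p_u * V(k+1, j+1) + p_m * V(k+1, j) + p_d * V(k+1, j-1)]
  V(1,-1) = exp(-r*dt) * [p_u*0.000000 + p_m*0.000000 + p_d*0.000000] = 0.000000
  V(1,+0) = exp(-r*dt) * [p_u*0.117261 + p_m*0.000000 + p_d*0.000000] = 0.029347
  V(1,+1) = exp(-r*dt) * [p_u*0.249801 + p_m*0.117261 + p_d*0.000000] = 0.138801
  V(0,+0) = exp(-r*dt) * [p_u*0.138801 + p_m*0.029347 + p_d*0.000000] = 0.053830


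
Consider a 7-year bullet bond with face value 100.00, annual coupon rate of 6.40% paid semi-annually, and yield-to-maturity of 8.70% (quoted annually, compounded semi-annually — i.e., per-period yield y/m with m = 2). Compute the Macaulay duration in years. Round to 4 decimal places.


Answer: Macaulay duration = 5.6528 years

Derivation:
Coupon per period c = face * coupon_rate / m = 3.200000
Periods per year m = 2; per-period yield y/m = 0.043500
Number of cashflows N = 14
Cashflows (t years, CF_t, discount factor 1/(1+y/m)^(m*t), PV):
  t = 0.5000: CF_t = 3.200000, DF = 0.958313, PV = 3.066603
  t = 1.0000: CF_t = 3.200000, DF = 0.918365, PV = 2.938766
  t = 1.5000: CF_t = 3.200000, DF = 0.880081, PV = 2.816259
  t = 2.0000: CF_t = 3.200000, DF = 0.843393, PV = 2.698859
  t = 2.5000: CF_t = 3.200000, DF = 0.808235, PV = 2.586352
  t = 3.0000: CF_t = 3.200000, DF = 0.774543, PV = 2.478536
  t = 3.5000: CF_t = 3.200000, DF = 0.742254, PV = 2.375214
  t = 4.0000: CF_t = 3.200000, DF = 0.711312, PV = 2.276200
  t = 4.5000: CF_t = 3.200000, DF = 0.681660, PV = 2.181313
  t = 5.0000: CF_t = 3.200000, DF = 0.653244, PV = 2.090381
  t = 5.5000: CF_t = 3.200000, DF = 0.626013, PV = 2.003240
  t = 6.0000: CF_t = 3.200000, DF = 0.599916, PV = 1.919732
  t = 6.5000: CF_t = 3.200000, DF = 0.574908, PV = 1.839705
  t = 7.0000: CF_t = 103.200000, DF = 0.550942, PV = 56.857184
Price P = sum_t PV_t = 88.128344
Macaulay numerator sum_t t * PV_t:
  t * PV_t at t = 0.5000: 1.533301
  t * PV_t at t = 1.0000: 2.938766
  t * PV_t at t = 1.5000: 4.224389
  t * PV_t at t = 2.0000: 5.397718
  t * PV_t at t = 2.5000: 6.465881
  t * PV_t at t = 3.0000: 7.435608
  t * PV_t at t = 3.5000: 8.313250
  t * PV_t at t = 4.0000: 9.104799
  t * PV_t at t = 4.5000: 9.815906
  t * PV_t at t = 5.0000: 10.451905
  t * PV_t at t = 5.5000: 11.017820
  t * PV_t at t = 6.0000: 11.518390
  t * PV_t at t = 6.5000: 11.958080
  t * PV_t at t = 7.0000: 398.000291
Macaulay duration D = (sum_t t * PV_t) / P = 498.176105 / 88.128344 = 5.652848


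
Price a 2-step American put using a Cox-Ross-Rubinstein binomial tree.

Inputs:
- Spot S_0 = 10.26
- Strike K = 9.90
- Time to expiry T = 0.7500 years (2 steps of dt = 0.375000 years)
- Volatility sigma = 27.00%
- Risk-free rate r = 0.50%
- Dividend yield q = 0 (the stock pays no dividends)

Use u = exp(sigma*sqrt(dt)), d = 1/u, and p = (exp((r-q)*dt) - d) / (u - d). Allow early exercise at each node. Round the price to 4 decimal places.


dt = T/N = 0.375000
u = exp(sigma*sqrt(dt)) = 1.179795; d = 1/u = 0.847605
p = (exp((r-q)*dt) - d) / (u - d) = 0.464408
Discount per step: exp(-r*dt) = 0.998127
Stock lattice S(k, i) with i counting down-moves:
  k=0: S(0,0) = 10.2600
  k=1: S(1,0) = 12.1047; S(1,1) = 8.6964
  k=2: S(2,0) = 14.2811; S(2,1) = 10.2600; S(2,2) = 7.3711
Terminal payoffs V(N, i) = max(K - S_T, 0):
  V(2,0) = 0.000000; V(2,1) = 0.000000; V(2,2) = 2.528865
Backward induction: V(k, i) = exp(-r*dt) * [p * V(k+1, i) + (1-p) * V(k+1, i+1)]; then take max(V_cont, immediate exercise) for American.
  V(1,0) = exp(-r*dt) * [p*0.000000 + (1-p)*0.000000] = 0.000000; exercise = 0.000000; V(1,0) = max -> 0.000000
  V(1,1) = exp(-r*dt) * [p*0.000000 + (1-p)*2.528865] = 1.351901; exercise = 1.203573; V(1,1) = max -> 1.351901
  V(0,0) = exp(-r*dt) * [p*0.000000 + (1-p)*1.351901] = 0.722711; exercise = 0.000000; V(0,0) = max -> 0.722711

Answer: Price = V(0,0) = 0.7227


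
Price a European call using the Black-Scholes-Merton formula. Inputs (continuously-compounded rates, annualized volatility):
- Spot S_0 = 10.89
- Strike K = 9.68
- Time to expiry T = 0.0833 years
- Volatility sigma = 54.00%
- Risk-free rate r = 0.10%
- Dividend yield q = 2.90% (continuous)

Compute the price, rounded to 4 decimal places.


Answer: Price = 1.3972

Derivation:
d1 = (ln(S/K) + (r - q + 0.5*sigma^2) * T) / (sigma * sqrt(T)) = 0.81869104
d2 = d1 - sigma * sqrt(T) = 0.66283764
exp(-rT) = 0.99991670; exp(-qT) = 0.99758722
C = S_0 * exp(-qT) * N(d1) - K * exp(-rT) * N(d2)
N(d1) = 0.79351864; N(d2) = 0.74628273
C = 10.8900 * 0.99758722 * 0.79351864 - 9.6800 * 0.99991670 * 0.74628273 = 1.3972


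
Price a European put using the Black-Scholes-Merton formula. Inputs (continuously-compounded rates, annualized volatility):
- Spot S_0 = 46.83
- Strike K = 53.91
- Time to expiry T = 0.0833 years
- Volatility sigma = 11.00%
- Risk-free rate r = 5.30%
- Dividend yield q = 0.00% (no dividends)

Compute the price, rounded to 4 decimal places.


Answer: Price = 6.8425

Derivation:
d1 = (ln(S/K) + (r - q + 0.5*sigma^2) * T) / (sigma * sqrt(T)) = -4.27974903
d2 = d1 - sigma * sqrt(T) = -4.31149694
exp(-rT) = 0.99559483; exp(-qT) = 1.00000000
P = K * exp(-rT) * N(-d2) - S_0 * exp(-qT) * N(-d1)
N(-d1) = 0.99999064; N(-d2) = 0.99999189
P = 53.9100 * 0.99559483 * 0.99999189 - 46.8300 * 1.00000000 * 0.99999064 = 6.8425


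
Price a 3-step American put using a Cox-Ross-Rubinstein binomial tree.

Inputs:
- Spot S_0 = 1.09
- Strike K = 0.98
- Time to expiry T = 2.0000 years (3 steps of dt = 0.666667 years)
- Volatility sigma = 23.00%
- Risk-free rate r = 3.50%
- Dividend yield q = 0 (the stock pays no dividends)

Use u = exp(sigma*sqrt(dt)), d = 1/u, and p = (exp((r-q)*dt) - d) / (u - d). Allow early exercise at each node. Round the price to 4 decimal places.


dt = T/N = 0.666667
u = exp(sigma*sqrt(dt)) = 1.206585; d = 1/u = 0.828785
p = (exp((r-q)*dt) - d) / (u - d) = 0.515676
Discount per step: exp(-r*dt) = 0.976937
Stock lattice S(k, i) with i counting down-moves:
  k=0: S(0,0) = 1.0900
  k=1: S(1,0) = 1.3152; S(1,1) = 0.9034
  k=2: S(2,0) = 1.5869; S(2,1) = 1.0900; S(2,2) = 0.7487
  k=3: S(3,0) = 1.9147; S(3,1) = 1.3152; S(3,2) = 0.9034; S(3,3) = 0.6205
Terminal payoffs V(N, i) = max(K - S_T, 0):
  V(3,0) = 0.000000; V(3,1) = 0.000000; V(3,2) = 0.076624; V(3,3) = 0.359485
Backward induction: V(k, i) = exp(-r*dt) * [p * V(k+1, i) + (1-p) * V(k+1, i+1)]; then take max(V_cont, immediate exercise) for American.
  V(2,0) = exp(-r*dt) * [p*0.000000 + (1-p)*0.000000] = 0.000000; exercise = 0.000000; V(2,0) = max -> 0.000000
  V(2,1) = exp(-r*dt) * [p*0.000000 + (1-p)*0.076624] = 0.036255; exercise = 0.000000; V(2,1) = max -> 0.036255
  V(2,2) = exp(-r*dt) * [p*0.076624 + (1-p)*0.359485] = 0.208693; exercise = 0.231295; V(2,2) = max -> 0.231295
  V(1,0) = exp(-r*dt) * [p*0.000000 + (1-p)*0.036255] = 0.017154; exercise = 0.000000; V(1,0) = max -> 0.017154
  V(1,1) = exp(-r*dt) * [p*0.036255 + (1-p)*0.231295] = 0.127703; exercise = 0.076624; V(1,1) = max -> 0.127703
  V(0,0) = exp(-r*dt) * [p*0.017154 + (1-p)*0.127703] = 0.069065; exercise = 0.000000; V(0,0) = max -> 0.069065

Answer: Price = V(0,0) = 0.0691


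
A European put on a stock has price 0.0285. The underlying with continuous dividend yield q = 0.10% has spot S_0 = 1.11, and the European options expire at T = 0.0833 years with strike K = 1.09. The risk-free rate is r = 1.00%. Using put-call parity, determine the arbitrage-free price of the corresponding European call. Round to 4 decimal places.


Put-call parity: C - P = S_0 * exp(-qT) - K * exp(-rT).
S_0 * exp(-qT) = 1.1100 * 0.99991670 = 1.10990754
K * exp(-rT) = 1.0900 * 0.99916735 = 1.08909241
C = P + S*exp(-qT) - K*exp(-rT)
C = 0.0285 + 1.10990754 - 1.08909241 = 0.0493

Answer: Call price = 0.0493


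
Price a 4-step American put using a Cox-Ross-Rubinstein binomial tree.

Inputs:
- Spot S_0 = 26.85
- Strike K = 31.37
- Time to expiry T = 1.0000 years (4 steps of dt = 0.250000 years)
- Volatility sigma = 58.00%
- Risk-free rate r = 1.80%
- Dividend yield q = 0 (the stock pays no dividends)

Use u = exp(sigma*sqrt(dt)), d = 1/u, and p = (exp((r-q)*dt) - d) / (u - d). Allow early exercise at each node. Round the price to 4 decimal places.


dt = T/N = 0.250000
u = exp(sigma*sqrt(dt)) = 1.336427; d = 1/u = 0.748264
p = (exp((r-q)*dt) - d) / (u - d) = 0.435672
Discount per step: exp(-r*dt) = 0.995510
Stock lattice S(k, i) with i counting down-moves:
  k=0: S(0,0) = 26.8500
  k=1: S(1,0) = 35.8831; S(1,1) = 20.0909
  k=2: S(2,0) = 47.9551; S(2,1) = 26.8500; S(2,2) = 15.0333
  k=3: S(3,0) = 64.0886; S(3,1) = 35.8831; S(3,2) = 20.0909; S(3,3) = 11.2488
  k=4: S(4,0) = 85.6497; S(4,1) = 47.9551; S(4,2) = 26.8500; S(4,3) = 15.0333; S(4,4) = 8.4171
Terminal payoffs V(N, i) = max(K - S_T, 0):
  V(4,0) = 0.000000; V(4,1) = 0.000000; V(4,2) = 4.520000; V(4,3) = 16.336729; V(4,4) = 22.952896
Backward induction: V(k, i) = exp(-r*dt) * [p * V(k+1, i) + (1-p) * V(k+1, i+1)]; then take max(V_cont, immediate exercise) for American.
  V(3,0) = exp(-r*dt) * [p*0.000000 + (1-p)*0.000000] = 0.000000; exercise = 0.000000; V(3,0) = max -> 0.000000
  V(3,1) = exp(-r*dt) * [p*0.000000 + (1-p)*4.520000] = 2.539310; exercise = 0.000000; V(3,1) = max -> 2.539310
  V(3,2) = exp(-r*dt) * [p*4.520000 + (1-p)*16.336729] = 11.138275; exercise = 11.279123; V(3,2) = max -> 11.279123
  V(3,3) = exp(-r*dt) * [p*16.336729 + (1-p)*22.952896] = 19.980303; exercise = 20.121151; V(3,3) = max -> 20.121151
  V(2,0) = exp(-r*dt) * [p*0.000000 + (1-p)*2.539310] = 1.426569; exercise = 0.000000; V(2,0) = max -> 1.426569
  V(2,1) = exp(-r*dt) * [p*2.539310 + (1-p)*11.279123] = 7.437885; exercise = 4.520000; V(2,1) = max -> 7.437885
  V(2,2) = exp(-r*dt) * [p*11.279123 + (1-p)*20.121151] = 16.195881; exercise = 16.336729; V(2,2) = max -> 16.336729
  V(1,0) = exp(-r*dt) * [p*1.426569 + (1-p)*7.437885] = 4.797286; exercise = 0.000000; V(1,0) = max -> 4.797286
  V(1,1) = exp(-r*dt) * [p*7.437885 + (1-p)*16.336729] = 12.403809; exercise = 11.279123; V(1,1) = max -> 12.403809
  V(0,0) = exp(-r*dt) * [p*4.797286 + (1-p)*12.403809] = 9.049047; exercise = 4.520000; V(0,0) = max -> 9.049047

Answer: Price = V(0,0) = 9.0490


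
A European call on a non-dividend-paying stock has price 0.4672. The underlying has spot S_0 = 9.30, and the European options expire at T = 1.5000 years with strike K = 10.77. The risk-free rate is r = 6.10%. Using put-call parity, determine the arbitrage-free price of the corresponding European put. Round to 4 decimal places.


Answer: Put price = 0.9955

Derivation:
Put-call parity: C - P = S_0 * exp(-qT) - K * exp(-rT).
S_0 * exp(-qT) = 9.3000 * 1.00000000 = 9.30000000
K * exp(-rT) = 10.7700 * 0.91256132 = 9.82828537
P = C - S*exp(-qT) + K*exp(-rT)
P = 0.4672 - 9.30000000 + 9.82828537 = 0.9955


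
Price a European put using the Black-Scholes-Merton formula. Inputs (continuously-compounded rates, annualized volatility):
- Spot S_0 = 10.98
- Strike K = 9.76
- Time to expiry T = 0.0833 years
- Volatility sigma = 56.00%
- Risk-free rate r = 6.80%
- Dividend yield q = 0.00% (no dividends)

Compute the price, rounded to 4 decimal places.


Answer: Price = 0.2133

Derivation:
d1 = (ln(S/K) + (r - q + 0.5*sigma^2) * T) / (sigma * sqrt(T)) = 0.84459861
d2 = d1 - sigma * sqrt(T) = 0.68297287
exp(-rT) = 0.99435161; exp(-qT) = 1.00000000
P = K * exp(-rT) * N(-d2) - S_0 * exp(-qT) * N(-d1)
N(-d1) = 0.19916749; N(-d2) = 0.24731199
P = 9.7600 * 0.99435161 * 0.24731199 - 10.9800 * 1.00000000 * 0.19916749 = 0.2133


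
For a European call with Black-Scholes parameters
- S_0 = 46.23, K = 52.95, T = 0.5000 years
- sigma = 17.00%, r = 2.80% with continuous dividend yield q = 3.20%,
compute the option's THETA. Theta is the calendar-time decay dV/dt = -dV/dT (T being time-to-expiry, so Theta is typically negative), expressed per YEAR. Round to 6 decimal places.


d1 = -1.0855680834; d2 = -1.2057762362
phi(d1) = 0.2213151522; exp(-qT) = 0.9841273201; exp(-rT) = 0.9860975443
Theta = -S*exp(-qT)*phi(d1)*sigma/(2*sqrt(T)) - r*K*exp(-rT)*N(d2) + q*S*exp(-qT)*N(d1)
N(d1) = 0.1388350634; N(d2) = 0.1139518903; sqrt(T) = 0.7071067812
Term 1 = -46.2300 * 0.9841273201 * 0.2213151522 * 0.1700 / (2 * 0.7071067812) = -1.2103758614
Term 2 = -0.0280 * 52.9500 * 0.9860975443 * 0.1139518903 = -0.1665963212
Term 3 = 0.0320 * 46.2300 * 0.9841273201 * 0.1388350634 = 0.2021269967
Theta = -1.2103758614 + (-0.1665963212) + (0.2021269967) = -1.174845

Answer: Theta = -1.174845


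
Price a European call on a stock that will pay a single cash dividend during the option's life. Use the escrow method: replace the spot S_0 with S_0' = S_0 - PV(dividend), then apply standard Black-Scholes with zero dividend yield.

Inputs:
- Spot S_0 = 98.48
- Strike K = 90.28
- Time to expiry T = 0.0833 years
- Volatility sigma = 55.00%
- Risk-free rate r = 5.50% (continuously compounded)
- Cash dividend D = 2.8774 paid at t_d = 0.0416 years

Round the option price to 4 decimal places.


Answer: Price = 9.1775

Derivation:
PV(D) = D * exp(-r * t_d) = 2.8774 * 0.99771462 = 2.87082403
S_0' = S_0 - PV(D) = 98.4800 - 2.87082403 = 95.60917597
d1 = (ln(S_0'/K) + (r + sigma^2/2)*T) / (sigma*sqrt(T)) = 0.46953304
d2 = d1 - sigma*sqrt(T) = 0.31079347
exp(-rT) = 0.99542898
N(d1) = 0.68065566; N(d2) = 0.62202118
C = S_0' * N(d1) - K * exp(-rT) * N(d2) = 95.60917597 * 0.68065566 - 90.2800 * 0.99542898 * 0.62202118 = 9.1775


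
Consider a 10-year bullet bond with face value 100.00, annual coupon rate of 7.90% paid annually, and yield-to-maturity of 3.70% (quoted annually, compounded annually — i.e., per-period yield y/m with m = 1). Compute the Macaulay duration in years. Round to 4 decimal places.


Answer: Macaulay duration = 7.6806 years

Derivation:
Coupon per period c = face * coupon_rate / m = 7.900000
Periods per year m = 1; per-period yield y/m = 0.037000
Number of cashflows N = 10
Cashflows (t years, CF_t, discount factor 1/(1+y/m)^(m*t), PV):
  t = 1.0000: CF_t = 7.900000, DF = 0.964320, PV = 7.618129
  t = 2.0000: CF_t = 7.900000, DF = 0.929913, PV = 7.346316
  t = 3.0000: CF_t = 7.900000, DF = 0.896734, PV = 7.084200
  t = 4.0000: CF_t = 7.900000, DF = 0.864739, PV = 6.831437
  t = 5.0000: CF_t = 7.900000, DF = 0.833885, PV = 6.587692
  t = 6.0000: CF_t = 7.900000, DF = 0.804132, PV = 6.352645
  t = 7.0000: CF_t = 7.900000, DF = 0.775441, PV = 6.125983
  t = 8.0000: CF_t = 7.900000, DF = 0.747773, PV = 5.907409
  t = 9.0000: CF_t = 7.900000, DF = 0.721093, PV = 5.696634
  t = 10.0000: CF_t = 107.900000, DF = 0.695364, PV = 75.029816
Price P = sum_t PV_t = 134.580260
Macaulay numerator sum_t t * PV_t:
  t * PV_t at t = 1.0000: 7.618129
  t * PV_t at t = 2.0000: 14.692631
  t * PV_t at t = 3.0000: 21.252600
  t * PV_t at t = 4.0000: 27.325748
  t * PV_t at t = 5.0000: 32.938462
  t * PV_t at t = 6.0000: 38.115867
  t * PV_t at t = 7.0000: 42.881882
  t * PV_t at t = 8.0000: 47.259272
  t * PV_t at t = 9.0000: 51.269702
  t * PV_t at t = 10.0000: 750.298159
Macaulay duration D = (sum_t t * PV_t) / P = 1033.652452 / 134.580260 = 7.680565


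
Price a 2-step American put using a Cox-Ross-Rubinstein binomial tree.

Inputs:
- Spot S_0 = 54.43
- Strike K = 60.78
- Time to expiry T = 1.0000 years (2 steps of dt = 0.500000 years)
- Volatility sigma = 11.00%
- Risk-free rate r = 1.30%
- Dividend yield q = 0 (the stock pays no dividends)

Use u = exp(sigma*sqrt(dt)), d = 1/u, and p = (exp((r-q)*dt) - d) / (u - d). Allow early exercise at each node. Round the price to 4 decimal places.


Answer: Price = V(0,0) = 6.5093

Derivation:
dt = T/N = 0.500000
u = exp(sigma*sqrt(dt)) = 1.080887; d = 1/u = 0.925166
p = (exp((r-q)*dt) - d) / (u - d) = 0.522442
Discount per step: exp(-r*dt) = 0.993521
Stock lattice S(k, i) with i counting down-moves:
  k=0: S(0,0) = 54.4300
  k=1: S(1,0) = 58.8327; S(1,1) = 50.3568
  k=2: S(2,0) = 63.5914; S(2,1) = 54.4300; S(2,2) = 46.5884
Terminal payoffs V(N, i) = max(K - S_T, 0):
  V(2,0) = 0.000000; V(2,1) = 6.350000; V(2,2) = 14.191581
Backward induction: V(k, i) = exp(-r*dt) * [p * V(k+1, i) + (1-p) * V(k+1, i+1)]; then take max(V_cont, immediate exercise) for American.
  V(1,0) = exp(-r*dt) * [p*0.000000 + (1-p)*6.350000] = 3.012847; exercise = 1.947336; V(1,0) = max -> 3.012847
  V(1,1) = exp(-r*dt) * [p*6.350000 + (1-p)*14.191581] = 10.029408; exercise = 10.423197; V(1,1) = max -> 10.423197
  V(0,0) = exp(-r*dt) * [p*3.012847 + (1-p)*10.423197] = 6.509272; exercise = 6.350000; V(0,0) = max -> 6.509272


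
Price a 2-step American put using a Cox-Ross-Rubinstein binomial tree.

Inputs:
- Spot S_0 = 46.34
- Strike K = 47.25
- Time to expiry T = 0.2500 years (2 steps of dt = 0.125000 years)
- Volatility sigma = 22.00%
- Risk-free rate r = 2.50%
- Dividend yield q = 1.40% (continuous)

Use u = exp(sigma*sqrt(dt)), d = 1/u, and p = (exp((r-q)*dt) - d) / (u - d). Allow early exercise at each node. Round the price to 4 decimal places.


dt = T/N = 0.125000
u = exp(sigma*sqrt(dt)) = 1.080887; d = 1/u = 0.925166
p = (exp((r-q)*dt) - d) / (u - d) = 0.489400
Discount per step: exp(-r*dt) = 0.996880
Stock lattice S(k, i) with i counting down-moves:
  k=0: S(0,0) = 46.3400
  k=1: S(1,0) = 50.0883; S(1,1) = 42.8722
  k=2: S(2,0) = 54.1398; S(2,1) = 46.3400; S(2,2) = 39.6639
Terminal payoffs V(N, i) = max(K - S_T, 0):
  V(2,0) = 0.000000; V(2,1) = 0.910000; V(2,2) = 7.586077
Backward induction: V(k, i) = exp(-r*dt) * [p * V(k+1, i) + (1-p) * V(k+1, i+1)]; then take max(V_cont, immediate exercise) for American.
  V(1,0) = exp(-r*dt) * [p*0.000000 + (1-p)*0.910000] = 0.463196; exercise = 0.000000; V(1,0) = max -> 0.463196
  V(1,1) = exp(-r*dt) * [p*0.910000 + (1-p)*7.586077] = 4.305327; exercise = 4.377792; V(1,1) = max -> 4.377792
  V(0,0) = exp(-r*dt) * [p*0.463196 + (1-p)*4.377792] = 2.454306; exercise = 0.910000; V(0,0) = max -> 2.454306

Answer: Price = V(0,0) = 2.4543


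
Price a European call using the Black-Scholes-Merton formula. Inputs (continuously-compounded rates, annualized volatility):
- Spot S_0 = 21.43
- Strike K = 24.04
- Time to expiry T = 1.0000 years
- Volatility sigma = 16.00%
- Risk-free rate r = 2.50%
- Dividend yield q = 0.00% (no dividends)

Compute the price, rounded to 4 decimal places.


d1 = (ln(S/K) + (r - q + 0.5*sigma^2) * T) / (sigma * sqrt(T)) = -0.48204563
d2 = d1 - sigma * sqrt(T) = -0.64204563
exp(-rT) = 0.97530991; exp(-qT) = 1.00000000
C = S_0 * exp(-qT) * N(d1) - K * exp(-rT) * N(d2)
N(d1) = 0.31488677; N(d2) = 0.26042178
C = 21.4300 * 1.00000000 * 0.31488677 - 24.0400 * 0.97530991 * 0.26042178 = 0.6421

Answer: Price = 0.6421


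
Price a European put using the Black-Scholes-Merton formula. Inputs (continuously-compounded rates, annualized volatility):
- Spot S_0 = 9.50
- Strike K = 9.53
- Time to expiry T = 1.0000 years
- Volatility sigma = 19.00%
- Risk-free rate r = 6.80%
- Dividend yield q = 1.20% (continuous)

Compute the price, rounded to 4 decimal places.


Answer: Price = 0.4771

Derivation:
d1 = (ln(S/K) + (r - q + 0.5*sigma^2) * T) / (sigma * sqrt(T)) = 0.37314253
d2 = d1 - sigma * sqrt(T) = 0.18314253
exp(-rT) = 0.93426047; exp(-qT) = 0.98807171
P = K * exp(-rT) * N(-d2) - S_0 * exp(-qT) * N(-d1)
N(-d1) = 0.35452118; N(-d2) = 0.42734309
P = 9.5300 * 0.93426047 * 0.42734309 - 9.5000 * 0.98807171 * 0.35452118 = 0.4771


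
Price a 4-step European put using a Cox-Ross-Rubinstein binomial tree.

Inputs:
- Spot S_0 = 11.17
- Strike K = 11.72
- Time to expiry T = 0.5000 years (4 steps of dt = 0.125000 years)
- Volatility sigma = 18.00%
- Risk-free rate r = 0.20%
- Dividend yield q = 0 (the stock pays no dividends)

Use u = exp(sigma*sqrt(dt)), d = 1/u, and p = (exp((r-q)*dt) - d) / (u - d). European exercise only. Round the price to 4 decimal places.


Answer: Price = V(0,0) = 0.9160

Derivation:
dt = T/N = 0.125000
u = exp(sigma*sqrt(dt)) = 1.065708; d = 1/u = 0.938343
p = (exp((r-q)*dt) - d) / (u - d) = 0.486059
Discount per step: exp(-r*dt) = 0.999750
Stock lattice S(k, i) with i counting down-moves:
  k=0: S(0,0) = 11.1700
  k=1: S(1,0) = 11.9040; S(1,1) = 10.4813
  k=2: S(2,0) = 12.6861; S(2,1) = 11.1700; S(2,2) = 9.8350
  k=3: S(3,0) = 13.5197; S(3,1) = 11.9040; S(3,2) = 10.4813; S(3,3) = 9.2287
  k=4: S(4,0) = 14.4081; S(4,1) = 12.6861; S(4,2) = 11.1700; S(4,3) = 9.8350; S(4,4) = 8.6596
Terminal payoffs V(N, i) = max(K - S_T, 0):
  V(4,0) = 0.000000; V(4,1) = 0.000000; V(4,2) = 0.550000; V(4,3) = 1.884951; V(4,4) = 3.060360
Backward induction: V(k, i) = exp(-r*dt) * [p * V(k+1, i) + (1-p) * V(k+1, i+1)].
  V(3,0) = exp(-r*dt) * [p*0.000000 + (1-p)*0.000000] = 0.000000
  V(3,1) = exp(-r*dt) * [p*0.000000 + (1-p)*0.550000] = 0.282597
  V(3,2) = exp(-r*dt) * [p*0.550000 + (1-p)*1.884951] = 1.235778
  V(3,3) = exp(-r*dt) * [p*1.884951 + (1-p)*3.060360] = 2.488420
  V(2,0) = exp(-r*dt) * [p*0.000000 + (1-p)*0.282597] = 0.145202
  V(2,1) = exp(-r*dt) * [p*0.282597 + (1-p)*1.235778] = 0.772283
  V(2,2) = exp(-r*dt) * [p*1.235778 + (1-p)*2.488420] = 1.879093
  V(1,0) = exp(-r*dt) * [p*0.145202 + (1-p)*0.772283] = 0.467368
  V(1,1) = exp(-r*dt) * [p*0.772283 + (1-p)*1.879093] = 1.340783
  V(0,0) = exp(-r*dt) * [p*0.467368 + (1-p)*1.340783] = 0.916023


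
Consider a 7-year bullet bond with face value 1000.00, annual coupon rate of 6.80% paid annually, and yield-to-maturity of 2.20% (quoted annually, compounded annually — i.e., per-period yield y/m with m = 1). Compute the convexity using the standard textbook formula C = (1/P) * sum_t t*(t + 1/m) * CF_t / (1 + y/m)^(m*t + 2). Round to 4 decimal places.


Answer: Convexity = 43.0344

Derivation:
Coupon per period c = face * coupon_rate / m = 68.000000
Periods per year m = 1; per-period yield y/m = 0.022000
Number of cashflows N = 7
Cashflows (t years, CF_t, discount factor 1/(1+y/m)^(m*t), PV):
  t = 1.0000: CF_t = 68.000000, DF = 0.978474, PV = 66.536204
  t = 2.0000: CF_t = 68.000000, DF = 0.957411, PV = 65.103917
  t = 3.0000: CF_t = 68.000000, DF = 0.936801, PV = 63.702463
  t = 4.0000: CF_t = 68.000000, DF = 0.916635, PV = 62.331177
  t = 5.0000: CF_t = 68.000000, DF = 0.896903, PV = 60.989410
  t = 6.0000: CF_t = 68.000000, DF = 0.877596, PV = 59.676527
  t = 7.0000: CF_t = 1068.000000, DF = 0.858704, PV = 917.096386
Price P = sum_t PV_t = 1295.436084
Convexity numerator sum_t t*(t + 1/m) * CF_t / (1+y/m)^(m*t + 2):
  t = 1.0000: term = 127.404926
  t = 2.0000: term = 373.987064
  t = 3.0000: term = 731.872923
  t = 4.0000: term = 1193.530533
  t = 5.0000: term = 1751.757142
  t = 6.0000: term = 2399.667318
  t = 7.0000: term = 49170.114262
Convexity = (1/P) * sum = 55748.334168 / 1295.436084 = 43.034415


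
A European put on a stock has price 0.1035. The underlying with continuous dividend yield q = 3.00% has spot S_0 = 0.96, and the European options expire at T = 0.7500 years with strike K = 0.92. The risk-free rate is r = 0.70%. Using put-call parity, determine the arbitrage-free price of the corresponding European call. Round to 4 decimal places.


Answer: Call price = 0.1270

Derivation:
Put-call parity: C - P = S_0 * exp(-qT) - K * exp(-rT).
S_0 * exp(-qT) = 0.9600 * 0.97775124 = 0.93864119
K * exp(-rT) = 0.9200 * 0.99476376 = 0.91518266
C = P + S*exp(-qT) - K*exp(-rT)
C = 0.1035 + 0.93864119 - 0.91518266 = 0.1270


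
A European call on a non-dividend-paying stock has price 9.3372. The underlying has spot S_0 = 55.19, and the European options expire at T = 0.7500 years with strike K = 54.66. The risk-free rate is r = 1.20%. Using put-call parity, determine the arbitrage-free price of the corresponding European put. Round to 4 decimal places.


Answer: Put price = 8.3175

Derivation:
Put-call parity: C - P = S_0 * exp(-qT) - K * exp(-rT).
S_0 * exp(-qT) = 55.1900 * 1.00000000 = 55.19000000
K * exp(-rT) = 54.6600 * 0.99104038 = 54.17026710
P = C - S*exp(-qT) + K*exp(-rT)
P = 9.3372 - 55.19000000 + 54.17026710 = 8.3175


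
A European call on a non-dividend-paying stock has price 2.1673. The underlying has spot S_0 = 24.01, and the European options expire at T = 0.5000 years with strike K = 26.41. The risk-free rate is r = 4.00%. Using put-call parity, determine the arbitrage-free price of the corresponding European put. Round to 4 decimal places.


Answer: Put price = 4.0443

Derivation:
Put-call parity: C - P = S_0 * exp(-qT) - K * exp(-rT).
S_0 * exp(-qT) = 24.0100 * 1.00000000 = 24.01000000
K * exp(-rT) = 26.4100 * 0.98019867 = 25.88704696
P = C - S*exp(-qT) + K*exp(-rT)
P = 2.1673 - 24.01000000 + 25.88704696 = 4.0443


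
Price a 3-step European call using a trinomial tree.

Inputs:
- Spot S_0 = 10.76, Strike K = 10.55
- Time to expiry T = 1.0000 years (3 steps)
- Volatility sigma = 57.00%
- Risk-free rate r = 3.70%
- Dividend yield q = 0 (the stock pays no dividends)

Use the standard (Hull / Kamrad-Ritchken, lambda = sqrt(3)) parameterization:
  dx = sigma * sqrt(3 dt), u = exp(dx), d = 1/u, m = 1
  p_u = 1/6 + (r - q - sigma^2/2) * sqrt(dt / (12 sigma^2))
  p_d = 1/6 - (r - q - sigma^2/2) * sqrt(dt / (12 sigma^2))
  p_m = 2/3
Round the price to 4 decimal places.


dt = T/N = 0.333333; dx = sigma*sqrt(3*dt) = 0.570000
u = exp(dx) = 1.768267; d = 1/u = 0.565525
p_u = 0.129985, p_m = 0.666667, p_d = 0.203348
Discount per step: exp(-r*dt) = 0.987742
Stock lattice S(k, j) with j the centered position index:
  k=0: S(0,+0) = 10.7600
  k=1: S(1,-1) = 6.0851; S(1,+0) = 10.7600; S(1,+1) = 19.0266
  k=2: S(2,-2) = 3.4413; S(2,-1) = 6.0851; S(2,+0) = 10.7600; S(2,+1) = 19.0266; S(2,+2) = 33.6440
  k=3: S(3,-3) = 1.9461; S(3,-2) = 3.4413; S(3,-1) = 6.0851; S(3,+0) = 10.7600; S(3,+1) = 19.0266; S(3,+2) = 33.6440; S(3,+3) = 59.4916
Terminal payoffs V(N, j) = max(S_T - K, 0):
  V(3,-3) = 0.000000; V(3,-2) = 0.000000; V(3,-1) = 0.000000; V(3,+0) = 0.210000; V(3,+1) = 8.476553; V(3,+2) = 23.094028; V(3,+3) = 48.941625
Backward induction: V(k, j) = exp(-r*dt) * [p_u * V(k+1, j+1) + p_m * V(k+1, j) + p_d * V(k+1, j-1)]
  V(2,-2) = exp(-r*dt) * [p_u*0.000000 + p_m*0.000000 + p_d*0.000000] = 0.000000
  V(2,-1) = exp(-r*dt) * [p_u*0.210000 + p_m*0.000000 + p_d*0.000000] = 0.026962
  V(2,+0) = exp(-r*dt) * [p_u*8.476553 + p_m*0.210000 + p_d*0.000000] = 1.226606
  V(2,+1) = exp(-r*dt) * [p_u*23.094028 + p_m*8.476553 + p_d*0.210000] = 8.589037
  V(2,+2) = exp(-r*dt) * [p_u*48.941625 + p_m*23.094028 + p_d*8.476553] = 23.193579
  V(1,-1) = exp(-r*dt) * [p_u*1.226606 + p_m*0.026962 + p_d*0.000000] = 0.175241
  V(1,+0) = exp(-r*dt) * [p_u*8.589037 + p_m*1.226606 + p_d*0.026962] = 1.915894
  V(1,+1) = exp(-r*dt) * [p_u*23.193579 + p_m*8.589037 + p_d*1.226606] = 8.880080
  V(0,+0) = exp(-r*dt) * [p_u*8.880080 + p_m*1.915894 + p_d*0.175241] = 2.436936

Answer: Price = V(0,0) = 2.4369


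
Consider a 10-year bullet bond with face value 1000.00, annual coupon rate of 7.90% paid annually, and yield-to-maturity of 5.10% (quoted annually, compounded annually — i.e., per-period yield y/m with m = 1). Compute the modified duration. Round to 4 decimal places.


Answer: Modified duration = 7.1815

Derivation:
Coupon per period c = face * coupon_rate / m = 79.000000
Periods per year m = 1; per-period yield y/m = 0.051000
Number of cashflows N = 10
Cashflows (t years, CF_t, discount factor 1/(1+y/m)^(m*t), PV):
  t = 1.0000: CF_t = 79.000000, DF = 0.951475, PV = 75.166508
  t = 2.0000: CF_t = 79.000000, DF = 0.905304, PV = 71.519037
  t = 3.0000: CF_t = 79.000000, DF = 0.861374, PV = 68.048561
  t = 4.0000: CF_t = 79.000000, DF = 0.819576, PV = 64.746490
  t = 5.0000: CF_t = 79.000000, DF = 0.779806, PV = 61.604652
  t = 6.0000: CF_t = 79.000000, DF = 0.741965, PV = 58.615273
  t = 7.0000: CF_t = 79.000000, DF = 0.705961, PV = 55.770955
  t = 8.0000: CF_t = 79.000000, DF = 0.671705, PV = 53.064657
  t = 9.0000: CF_t = 79.000000, DF = 0.639110, PV = 50.489683
  t = 10.0000: CF_t = 1079.000000, DF = 0.608097, PV = 656.136631
Price P = sum_t PV_t = 1215.162448
First compute Macaulay numerator sum_t t * PV_t:
  t * PV_t at t = 1.0000: 75.166508
  t * PV_t at t = 2.0000: 143.038074
  t * PV_t at t = 3.0000: 204.145682
  t * PV_t at t = 4.0000: 258.985959
  t * PV_t at t = 5.0000: 308.023262
  t * PV_t at t = 6.0000: 351.691640
  t * PV_t at t = 7.0000: 390.396683
  t * PV_t at t = 8.0000: 424.517258
  t * PV_t at t = 9.0000: 454.407150
  t * PV_t at t = 10.0000: 6561.366311
Macaulay duration D = 9171.738527 / 1215.162448 = 7.547747
Modified duration = D / (1 + y/m) = 7.547747 / (1 + 0.051000) = 7.181491


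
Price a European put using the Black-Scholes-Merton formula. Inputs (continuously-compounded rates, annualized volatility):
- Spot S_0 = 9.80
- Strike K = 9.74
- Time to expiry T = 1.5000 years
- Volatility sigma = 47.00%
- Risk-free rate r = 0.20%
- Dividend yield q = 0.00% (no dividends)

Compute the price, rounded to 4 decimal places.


Answer: Price = 2.1654

Derivation:
d1 = (ln(S/K) + (r - q + 0.5*sigma^2) * T) / (sigma * sqrt(T)) = 0.30369550
d2 = d1 - sigma * sqrt(T) = -0.27193459
exp(-rT) = 0.99700450; exp(-qT) = 1.00000000
P = K * exp(-rT) * N(-d2) - S_0 * exp(-qT) * N(-d1)
N(-d1) = 0.38067994; N(-d2) = 0.60716384
P = 9.7400 * 0.99700450 * 0.60716384 - 9.8000 * 1.00000000 * 0.38067994 = 2.1654


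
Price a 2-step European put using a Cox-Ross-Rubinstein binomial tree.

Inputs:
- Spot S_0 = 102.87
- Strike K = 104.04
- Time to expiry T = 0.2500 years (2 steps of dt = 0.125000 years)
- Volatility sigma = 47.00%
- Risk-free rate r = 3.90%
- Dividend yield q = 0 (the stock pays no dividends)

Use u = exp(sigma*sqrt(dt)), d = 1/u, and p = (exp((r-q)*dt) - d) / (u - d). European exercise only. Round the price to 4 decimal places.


Answer: Price = V(0,0) = 8.8934

Derivation:
dt = T/N = 0.125000
u = exp(sigma*sqrt(dt)) = 1.180774; d = 1/u = 0.846902
p = (exp((r-q)*dt) - d) / (u - d) = 0.473190
Discount per step: exp(-r*dt) = 0.995137
Stock lattice S(k, i) with i counting down-moves:
  k=0: S(0,0) = 102.8700
  k=1: S(1,0) = 121.4662; S(1,1) = 87.1208
  k=2: S(2,0) = 143.4241; S(2,1) = 102.8700; S(2,2) = 73.7828
Terminal payoffs V(N, i) = max(K - S_T, 0):
  V(2,0) = 0.000000; V(2,1) = 1.170000; V(2,2) = 30.257183
Backward induction: V(k, i) = exp(-r*dt) * [p * V(k+1, i) + (1-p) * V(k+1, i+1)].
  V(1,0) = exp(-r*dt) * [p*0.000000 + (1-p)*1.170000] = 0.613370
  V(1,1) = exp(-r*dt) * [p*1.170000 + (1-p)*30.257183] = 16.413213
  V(0,0) = exp(-r*dt) * [p*0.613370 + (1-p)*16.413213] = 8.893426


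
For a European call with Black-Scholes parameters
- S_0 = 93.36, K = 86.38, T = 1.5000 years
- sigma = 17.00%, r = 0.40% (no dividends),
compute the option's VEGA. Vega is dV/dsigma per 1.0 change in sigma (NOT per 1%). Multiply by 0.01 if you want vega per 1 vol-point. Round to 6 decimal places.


Answer: Vega = 40.131753

Derivation:
d1 = 0.5061405652; d2 = 0.2979339371
phi(d1) = 0.3509794272; exp(-qT) = 1.0000000000; exp(-rT) = 0.9940179641
Vega = S * exp(-qT) * phi(d1) * sqrt(T) = 93.3600 * 1.0000000000 * 0.3509794272 * 1.2247448714 = 40.131753


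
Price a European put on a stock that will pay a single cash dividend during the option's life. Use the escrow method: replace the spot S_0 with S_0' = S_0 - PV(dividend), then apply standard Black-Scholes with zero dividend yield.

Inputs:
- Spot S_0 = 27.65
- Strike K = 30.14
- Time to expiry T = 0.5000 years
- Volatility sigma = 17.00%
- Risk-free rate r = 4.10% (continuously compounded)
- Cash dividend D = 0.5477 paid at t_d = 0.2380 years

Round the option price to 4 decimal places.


Answer: Price = 2.8968

Derivation:
PV(D) = D * exp(-r * t_d) = 0.5477 * 0.99028945 = 0.54238153
S_0' = S_0 - PV(D) = 27.6500 - 0.54238153 = 27.10761847
d1 = (ln(S_0'/K) + (r + sigma^2/2)*T) / (sigma*sqrt(T)) = -0.65148144
d2 = d1 - sigma*sqrt(T) = -0.77168959
exp(-rT) = 0.97970870
N(-d1) = 0.74263212; N(-d2) = 0.77985085
P = K * exp(-rT) * N(-d2) - S_0' * N(-d1) = 30.1400 * 0.97970870 * 0.77985085 - 27.10761847 * 0.74263212 = 2.8968


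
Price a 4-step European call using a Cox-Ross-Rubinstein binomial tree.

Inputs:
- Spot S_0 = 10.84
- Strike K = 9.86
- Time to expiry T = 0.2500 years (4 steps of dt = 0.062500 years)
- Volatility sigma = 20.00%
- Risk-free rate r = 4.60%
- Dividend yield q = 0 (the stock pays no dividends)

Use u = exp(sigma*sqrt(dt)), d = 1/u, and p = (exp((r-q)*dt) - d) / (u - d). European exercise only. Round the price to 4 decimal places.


Answer: Price = V(0,0) = 1.1580

Derivation:
dt = T/N = 0.062500
u = exp(sigma*sqrt(dt)) = 1.051271; d = 1/u = 0.951229
p = (exp((r-q)*dt) - d) / (u - d) = 0.516282
Discount per step: exp(-r*dt) = 0.997129
Stock lattice S(k, i) with i counting down-moves:
  k=0: S(0,0) = 10.8400
  k=1: S(1,0) = 11.3958; S(1,1) = 10.3113
  k=2: S(2,0) = 11.9801; S(2,1) = 10.8400; S(2,2) = 9.8084
  k=3: S(3,0) = 12.5943; S(3,1) = 11.3958; S(3,2) = 10.3113; S(3,3) = 9.3301
  k=4: S(4,0) = 13.2400; S(4,1) = 11.9801; S(4,2) = 10.8400; S(4,3) = 9.8084; S(4,4) = 8.8750
Terminal payoffs V(N, i) = max(S_T - K, 0):
  V(4,0) = 3.380006; V(4,1) = 2.120053; V(4,2) = 0.980000; V(4,3) = 0.000000; V(4,4) = 0.000000
Backward induction: V(k, i) = exp(-r*dt) * [p * V(k+1, i) + (1-p) * V(k+1, i+1)].
  V(3,0) = exp(-r*dt) * [p*3.380006 + (1-p)*2.120053] = 2.762590
  V(3,1) = exp(-r*dt) * [p*2.120053 + (1-p)*0.980000] = 1.564085
  V(3,2) = exp(-r*dt) * [p*0.980000 + (1-p)*0.000000] = 0.504504
  V(3,3) = exp(-r*dt) * [p*0.000000 + (1-p)*0.000000] = 0.000000
  V(2,0) = exp(-r*dt) * [p*2.762590 + (1-p)*1.564085] = 2.176585
  V(2,1) = exp(-r*dt) * [p*1.564085 + (1-p)*0.504504] = 1.048528
  V(2,2) = exp(-r*dt) * [p*0.504504 + (1-p)*0.000000] = 0.259718
  V(1,0) = exp(-r*dt) * [p*2.176585 + (1-p)*1.048528] = 1.626241
  V(1,1) = exp(-r*dt) * [p*1.048528 + (1-p)*0.259718] = 0.665052
  V(0,0) = exp(-r*dt) * [p*1.626241 + (1-p)*0.665052] = 1.157963


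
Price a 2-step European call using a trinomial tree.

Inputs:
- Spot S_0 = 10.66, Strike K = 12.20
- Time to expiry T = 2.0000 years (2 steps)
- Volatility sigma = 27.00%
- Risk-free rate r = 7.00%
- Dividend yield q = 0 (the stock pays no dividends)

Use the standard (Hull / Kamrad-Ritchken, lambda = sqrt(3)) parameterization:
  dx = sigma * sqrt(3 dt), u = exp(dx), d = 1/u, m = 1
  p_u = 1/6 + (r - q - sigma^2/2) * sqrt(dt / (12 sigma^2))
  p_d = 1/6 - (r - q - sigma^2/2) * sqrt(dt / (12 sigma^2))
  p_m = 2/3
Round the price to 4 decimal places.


dt = T/N = 1.000000; dx = sigma*sqrt(3*dt) = 0.467654
u = exp(dx) = 1.596245; d = 1/u = 0.626470
p_u = 0.202537, p_m = 0.666667, p_d = 0.130796
Discount per step: exp(-r*dt) = 0.932394
Stock lattice S(k, j) with j the centered position index:
  k=0: S(0,+0) = 10.6600
  k=1: S(1,-1) = 6.6782; S(1,+0) = 10.6600; S(1,+1) = 17.0160
  k=2: S(2,-2) = 4.1837; S(2,-1) = 6.6782; S(2,+0) = 10.6600; S(2,+1) = 17.0160; S(2,+2) = 27.1616
Terminal payoffs V(N, j) = max(S_T - K, 0):
  V(2,-2) = 0.000000; V(2,-1) = 0.000000; V(2,+0) = 0.000000; V(2,+1) = 4.815967; V(2,+2) = 14.961645
Backward induction: V(k, j) = exp(-r*dt) * [p_u * V(k+1, j+1) + p_m * V(k+1, j) + p_d * V(k+1, j-1)]
  V(1,-1) = exp(-r*dt) * [p_u*0.000000 + p_m*0.000000 + p_d*0.000000] = 0.000000
  V(1,+0) = exp(-r*dt) * [p_u*4.815967 + p_m*0.000000 + p_d*0.000000] = 0.909469
  V(1,+1) = exp(-r*dt) * [p_u*14.961645 + p_m*4.815967 + p_d*0.000000] = 5.819009
  V(0,+0) = exp(-r*dt) * [p_u*5.819009 + p_m*0.909469 + p_d*0.000000] = 1.664210

Answer: Price = V(0,0) = 1.6642


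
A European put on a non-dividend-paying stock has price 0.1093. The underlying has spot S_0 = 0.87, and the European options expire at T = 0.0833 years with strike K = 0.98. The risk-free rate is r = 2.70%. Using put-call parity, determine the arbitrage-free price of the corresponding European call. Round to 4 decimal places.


Answer: Call price = 0.0015

Derivation:
Put-call parity: C - P = S_0 * exp(-qT) - K * exp(-rT).
S_0 * exp(-qT) = 0.8700 * 1.00000000 = 0.87000000
K * exp(-rT) = 0.9800 * 0.99775343 = 0.97779836
C = P + S*exp(-qT) - K*exp(-rT)
C = 0.1093 + 0.87000000 - 0.97779836 = 0.0015
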